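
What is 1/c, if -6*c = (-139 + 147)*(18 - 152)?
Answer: 3/536 ≈ 0.0055970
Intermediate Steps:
c = 536/3 (c = -(-139 + 147)*(18 - 152)/6 = -4*(-134)/3 = -1/6*(-1072) = 536/3 ≈ 178.67)
1/c = 1/(536/3) = 3/536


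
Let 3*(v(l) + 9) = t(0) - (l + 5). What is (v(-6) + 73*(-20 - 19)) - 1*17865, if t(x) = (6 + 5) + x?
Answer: -20717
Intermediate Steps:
t(x) = 11 + x
v(l) = -7 - l/3 (v(l) = -9 + ((11 + 0) - (l + 5))/3 = -9 + (11 - (5 + l))/3 = -9 + (11 + (-5 - l))/3 = -9 + (6 - l)/3 = -9 + (2 - l/3) = -7 - l/3)
(v(-6) + 73*(-20 - 19)) - 1*17865 = ((-7 - ⅓*(-6)) + 73*(-20 - 19)) - 1*17865 = ((-7 + 2) + 73*(-39)) - 17865 = (-5 - 2847) - 17865 = -2852 - 17865 = -20717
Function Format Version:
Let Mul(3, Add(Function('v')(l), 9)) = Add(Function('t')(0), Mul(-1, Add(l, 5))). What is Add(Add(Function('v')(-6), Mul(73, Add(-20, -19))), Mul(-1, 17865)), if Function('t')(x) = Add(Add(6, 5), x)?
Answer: -20717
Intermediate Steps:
Function('t')(x) = Add(11, x)
Function('v')(l) = Add(-7, Mul(Rational(-1, 3), l)) (Function('v')(l) = Add(-9, Mul(Rational(1, 3), Add(Add(11, 0), Mul(-1, Add(l, 5))))) = Add(-9, Mul(Rational(1, 3), Add(11, Mul(-1, Add(5, l))))) = Add(-9, Mul(Rational(1, 3), Add(11, Add(-5, Mul(-1, l))))) = Add(-9, Mul(Rational(1, 3), Add(6, Mul(-1, l)))) = Add(-9, Add(2, Mul(Rational(-1, 3), l))) = Add(-7, Mul(Rational(-1, 3), l)))
Add(Add(Function('v')(-6), Mul(73, Add(-20, -19))), Mul(-1, 17865)) = Add(Add(Add(-7, Mul(Rational(-1, 3), -6)), Mul(73, Add(-20, -19))), Mul(-1, 17865)) = Add(Add(Add(-7, 2), Mul(73, -39)), -17865) = Add(Add(-5, -2847), -17865) = Add(-2852, -17865) = -20717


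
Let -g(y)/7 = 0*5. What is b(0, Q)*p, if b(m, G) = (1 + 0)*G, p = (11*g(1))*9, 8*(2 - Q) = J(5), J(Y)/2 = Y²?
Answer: 0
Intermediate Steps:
g(y) = 0 (g(y) = -0*5 = -7*0 = 0)
J(Y) = 2*Y²
Q = -17/4 (Q = 2 - 5²/4 = 2 - 25/4 = -17/4 ≈ -4.2500)
p = 0 (p = (11*0)*9 = 0*9 = 0)
b(m, G) = G (b(m, G) = 1*G = G)
b(0, Q)*p = -17/4*0 = 0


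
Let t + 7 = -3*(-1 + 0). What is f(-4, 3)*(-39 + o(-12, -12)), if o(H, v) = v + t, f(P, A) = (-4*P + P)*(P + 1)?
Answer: 1980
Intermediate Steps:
f(P, A) = -3*P*(1 + P) (f(P, A) = (-3*P)*(1 + P) = -3*P*(1 + P))
t = -4 (t = -7 - 3*(-1 + 0) = -7 - 3*(-1) = -7 + 3 = -4)
o(H, v) = -4 + v (o(H, v) = v - 4 = -4 + v)
f(-4, 3)*(-39 + o(-12, -12)) = (-3*(-4)*(1 - 4))*(-39 + (-4 - 12)) = (-3*(-4)*(-3))*(-39 - 16) = -36*(-55) = 1980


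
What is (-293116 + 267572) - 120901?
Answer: -146445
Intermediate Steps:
(-293116 + 267572) - 120901 = -25544 - 120901 = -146445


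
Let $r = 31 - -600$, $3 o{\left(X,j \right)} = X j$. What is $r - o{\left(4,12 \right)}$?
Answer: $615$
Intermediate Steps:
$o{\left(X,j \right)} = \frac{X j}{3}$
$r = 631$ ($r = 31 + 600 = 631$)
$r - o{\left(4,12 \right)} = 631 - \frac{1}{3} \cdot 4 \cdot 12 = 631 - 16 = 615$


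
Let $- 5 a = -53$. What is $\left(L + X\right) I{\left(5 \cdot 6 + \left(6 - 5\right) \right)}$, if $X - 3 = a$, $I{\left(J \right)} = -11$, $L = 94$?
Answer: $- \frac{5918}{5} \approx -1183.6$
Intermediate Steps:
$a = \frac{53}{5}$ ($a = \left(- \frac{1}{5}\right) \left(-53\right) = \frac{53}{5} \approx 10.6$)
$X = \frac{68}{5}$ ($X = 3 + \frac{53}{5} = \frac{68}{5} \approx 13.6$)
$\left(L + X\right) I{\left(5 \cdot 6 + \left(6 - 5\right) \right)} = \left(94 + \frac{68}{5}\right) \left(-11\right) = \frac{538}{5} \left(-11\right) = - \frac{5918}{5}$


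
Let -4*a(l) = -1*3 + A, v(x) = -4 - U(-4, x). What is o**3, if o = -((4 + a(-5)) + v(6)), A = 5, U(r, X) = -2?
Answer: -27/8 ≈ -3.3750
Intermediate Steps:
v(x) = -2 (v(x) = -4 - 1*(-2) = -4 + 2 = -2)
a(l) = -1/2 (a(l) = -(-1*3 + 5)/4 = -(-3 + 5)/4 = -1/4*2 = -1/2)
o = -3/2 (o = -((4 - 1/2) - 2) = -(7/2 - 2) = -1*3/2 = -3/2 ≈ -1.5000)
o**3 = (-3/2)**3 = -27/8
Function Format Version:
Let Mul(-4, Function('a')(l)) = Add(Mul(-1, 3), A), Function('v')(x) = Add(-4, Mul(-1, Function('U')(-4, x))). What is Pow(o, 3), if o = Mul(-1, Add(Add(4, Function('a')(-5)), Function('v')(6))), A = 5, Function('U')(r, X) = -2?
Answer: Rational(-27, 8) ≈ -3.3750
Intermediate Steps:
Function('v')(x) = -2 (Function('v')(x) = Add(-4, Mul(-1, -2)) = Add(-4, 2) = -2)
Function('a')(l) = Rational(-1, 2) (Function('a')(l) = Mul(Rational(-1, 4), Add(Mul(-1, 3), 5)) = Mul(Rational(-1, 4), Add(-3, 5)) = Mul(Rational(-1, 4), 2) = Rational(-1, 2))
o = Rational(-3, 2) (o = Mul(-1, Add(Add(4, Rational(-1, 2)), -2)) = Mul(-1, Add(Rational(7, 2), -2)) = Mul(-1, Rational(3, 2)) = Rational(-3, 2) ≈ -1.5000)
Pow(o, 3) = Pow(Rational(-3, 2), 3) = Rational(-27, 8)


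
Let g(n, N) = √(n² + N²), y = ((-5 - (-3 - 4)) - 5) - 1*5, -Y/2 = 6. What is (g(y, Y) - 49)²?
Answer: 2609 - 392*√13 ≈ 1195.6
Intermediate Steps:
Y = -12 (Y = -2*6 = -12)
y = -8 (y = ((-5 - 1*(-7)) - 5) - 5 = ((-5 + 7) - 5) - 5 = (2 - 5) - 5 = -3 - 5 = -8)
g(n, N) = √(N² + n²)
(g(y, Y) - 49)² = (√((-12)² + (-8)²) - 49)² = (√(144 + 64) - 49)² = (√208 - 49)² = (4*√13 - 49)² = (-49 + 4*√13)²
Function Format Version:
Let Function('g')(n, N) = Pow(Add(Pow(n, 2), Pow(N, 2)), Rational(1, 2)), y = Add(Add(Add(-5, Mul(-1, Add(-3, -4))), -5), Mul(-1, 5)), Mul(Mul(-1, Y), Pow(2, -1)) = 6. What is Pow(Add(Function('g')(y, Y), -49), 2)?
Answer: Add(2609, Mul(-392, Pow(13, Rational(1, 2)))) ≈ 1195.6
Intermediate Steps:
Y = -12 (Y = Mul(-2, 6) = -12)
y = -8 (y = Add(Add(Add(-5, Mul(-1, -7)), -5), -5) = Add(Add(Add(-5, 7), -5), -5) = Add(Add(2, -5), -5) = Add(-3, -5) = -8)
Function('g')(n, N) = Pow(Add(Pow(N, 2), Pow(n, 2)), Rational(1, 2))
Pow(Add(Function('g')(y, Y), -49), 2) = Pow(Add(Pow(Add(Pow(-12, 2), Pow(-8, 2)), Rational(1, 2)), -49), 2) = Pow(Add(Pow(Add(144, 64), Rational(1, 2)), -49), 2) = Pow(Add(Pow(208, Rational(1, 2)), -49), 2) = Pow(Add(Mul(4, Pow(13, Rational(1, 2))), -49), 2) = Pow(Add(-49, Mul(4, Pow(13, Rational(1, 2)))), 2)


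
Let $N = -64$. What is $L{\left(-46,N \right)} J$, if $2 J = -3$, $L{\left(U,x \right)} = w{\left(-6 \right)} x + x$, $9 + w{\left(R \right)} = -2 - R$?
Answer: $-384$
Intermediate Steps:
$w{\left(R \right)} = -11 - R$ ($w{\left(R \right)} = -9 - \left(2 + R\right) = -11 - R$)
$L{\left(U,x \right)} = - 4 x$ ($L{\left(U,x \right)} = \left(-11 - -6\right) x + x = \left(-11 + 6\right) x + x = - 5 x + x = - 4 x$)
$J = - \frac{3}{2}$ ($J = \frac{1}{2} \left(-3\right) = - \frac{3}{2} \approx -1.5$)
$L{\left(-46,N \right)} J = \left(-4\right) \left(-64\right) \left(- \frac{3}{2}\right) = 256 \left(- \frac{3}{2}\right) = -384$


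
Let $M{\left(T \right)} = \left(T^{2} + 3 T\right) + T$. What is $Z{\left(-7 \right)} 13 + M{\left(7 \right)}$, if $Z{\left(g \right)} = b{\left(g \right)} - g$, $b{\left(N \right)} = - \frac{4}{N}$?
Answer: $\frac{1228}{7} \approx 175.43$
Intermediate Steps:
$M{\left(T \right)} = T^{2} + 4 T$
$Z{\left(g \right)} = - g - \frac{4}{g}$ ($Z{\left(g \right)} = - \frac{4}{g} - g = - g - \frac{4}{g}$)
$Z{\left(-7 \right)} 13 + M{\left(7 \right)} = \left(\left(-1\right) \left(-7\right) - \frac{4}{-7}\right) 13 + 7 \left(4 + 7\right) = \left(7 - - \frac{4}{7}\right) 13 + 7 \cdot 11 = \left(7 + \frac{4}{7}\right) 13 + 77 = \frac{53}{7} \cdot 13 + 77 = \frac{689}{7} + 77 = \frac{1228}{7}$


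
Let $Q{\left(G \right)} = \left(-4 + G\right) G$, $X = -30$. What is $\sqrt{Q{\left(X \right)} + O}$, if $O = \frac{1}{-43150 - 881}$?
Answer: $\frac{\sqrt{1977503496189}}{44031} \approx 31.937$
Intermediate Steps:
$Q{\left(G \right)} = G \left(-4 + G\right)$
$O = - \frac{1}{44031}$ ($O = \frac{1}{-44031} = - \frac{1}{44031} \approx -2.2711 \cdot 10^{-5}$)
$\sqrt{Q{\left(X \right)} + O} = \sqrt{- 30 \left(-4 - 30\right) - \frac{1}{44031}} = \sqrt{\left(-30\right) \left(-34\right) - \frac{1}{44031}} = \sqrt{1020 - \frac{1}{44031}} = \sqrt{\frac{44911619}{44031}} = \frac{\sqrt{1977503496189}}{44031}$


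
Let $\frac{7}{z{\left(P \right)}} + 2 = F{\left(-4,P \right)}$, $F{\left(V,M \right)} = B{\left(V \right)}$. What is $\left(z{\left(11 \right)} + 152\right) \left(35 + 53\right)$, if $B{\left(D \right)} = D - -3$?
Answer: $\frac{39512}{3} \approx 13171.0$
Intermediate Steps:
$B{\left(D \right)} = 3 + D$ ($B{\left(D \right)} = D + 3 = 3 + D$)
$F{\left(V,M \right)} = 3 + V$
$z{\left(P \right)} = - \frac{7}{3}$ ($z{\left(P \right)} = \frac{7}{-2 + \left(3 - 4\right)} = \frac{7}{-2 - 1} = \frac{7}{-3} = 7 \left(- \frac{1}{3}\right) = - \frac{7}{3}$)
$\left(z{\left(11 \right)} + 152\right) \left(35 + 53\right) = \left(- \frac{7}{3} + 152\right) \left(35 + 53\right) = \frac{449}{3} \cdot 88 = \frac{39512}{3}$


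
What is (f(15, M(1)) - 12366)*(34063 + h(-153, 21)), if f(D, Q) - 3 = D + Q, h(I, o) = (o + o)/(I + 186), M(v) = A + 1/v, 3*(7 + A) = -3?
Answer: -4629504985/11 ≈ -4.2086e+8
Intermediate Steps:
A = -8 (A = -7 + (⅓)*(-3) = -7 - 1 = -8)
M(v) = -8 + 1/v
h(I, o) = 2*o/(186 + I) (h(I, o) = (2*o)/(186 + I) = 2*o/(186 + I))
f(D, Q) = 3 + D + Q (f(D, Q) = 3 + (D + Q) = 3 + D + Q)
(f(15, M(1)) - 12366)*(34063 + h(-153, 21)) = ((3 + 15 + (-8 + 1/1)) - 12366)*(34063 + 2*21/(186 - 153)) = ((3 + 15 + (-8 + 1)) - 12366)*(34063 + 2*21/33) = ((3 + 15 - 7) - 12366)*(34063 + 2*21*(1/33)) = (11 - 12366)*(34063 + 14/11) = -12355*374707/11 = -4629504985/11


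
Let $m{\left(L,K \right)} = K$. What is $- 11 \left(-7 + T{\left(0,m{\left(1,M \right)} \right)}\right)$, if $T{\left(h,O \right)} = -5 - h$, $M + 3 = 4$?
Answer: $132$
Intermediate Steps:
$M = 1$ ($M = -3 + 4 = 1$)
$- 11 \left(-7 + T{\left(0,m{\left(1,M \right)} \right)}\right) = - 11 \left(-7 - 5\right) = \left(-11\right) \left(-12\right) = 132$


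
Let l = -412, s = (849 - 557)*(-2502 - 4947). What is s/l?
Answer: 543777/103 ≈ 5279.4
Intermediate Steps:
s = -2175108 (s = 292*(-7449) = -2175108)
s/l = -2175108/(-412) = -2175108*(-1/412) = 543777/103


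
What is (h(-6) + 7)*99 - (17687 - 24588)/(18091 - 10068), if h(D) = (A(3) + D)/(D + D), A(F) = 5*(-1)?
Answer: 25179709/32092 ≈ 784.61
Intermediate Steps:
A(F) = -5
h(D) = (-5 + D)/(2*D) (h(D) = (-5 + D)/(D + D) = (-5 + D)/((2*D)) = (-5 + D)*(1/(2*D)) = (-5 + D)/(2*D))
(h(-6) + 7)*99 - (17687 - 24588)/(18091 - 10068) = ((½)*(-5 - 6)/(-6) + 7)*99 - (17687 - 24588)/(18091 - 10068) = ((½)*(-⅙)*(-11) + 7)*99 - (-6901)/8023 = (11/12 + 7)*99 - (-6901)/8023 = (95/12)*99 - 1*(-6901/8023) = 3135/4 + 6901/8023 = 25179709/32092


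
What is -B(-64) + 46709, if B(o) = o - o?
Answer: 46709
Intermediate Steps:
B(o) = 0
-B(-64) + 46709 = -1*0 + 46709 = 0 + 46709 = 46709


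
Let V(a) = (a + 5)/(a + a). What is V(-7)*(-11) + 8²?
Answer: 437/7 ≈ 62.429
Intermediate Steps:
V(a) = (5 + a)/(2*a) (V(a) = (5 + a)/((2*a)) = (5 + a)*(1/(2*a)) = (5 + a)/(2*a))
V(-7)*(-11) + 8² = ((½)*(5 - 7)/(-7))*(-11) + 8² = ((½)*(-⅐)*(-2))*(-11) + 64 = (⅐)*(-11) + 64 = -11/7 + 64 = 437/7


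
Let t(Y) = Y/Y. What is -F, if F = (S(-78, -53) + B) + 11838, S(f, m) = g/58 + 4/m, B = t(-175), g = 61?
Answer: -36396087/3074 ≈ -11840.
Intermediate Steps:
t(Y) = 1
B = 1
S(f, m) = 61/58 + 4/m
F = 36396087/3074 (F = ((61/58 + 4/(-53)) + 1) + 11838 = ((61/58 + 4*(-1/53)) + 1) + 11838 = ((61/58 - 4/53) + 1) + 11838 = (3001/3074 + 1) + 11838 = 6075/3074 + 11838 = 36396087/3074 ≈ 11840.)
-F = -1*36396087/3074 = -36396087/3074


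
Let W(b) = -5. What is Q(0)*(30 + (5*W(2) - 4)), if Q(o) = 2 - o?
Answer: 2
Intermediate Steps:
Q(0)*(30 + (5*W(2) - 4)) = (2 - 1*0)*(30 + (5*(-5) - 4)) = (2 + 0)*(30 + (-25 - 4)) = 2*(30 - 29) = 2*1 = 2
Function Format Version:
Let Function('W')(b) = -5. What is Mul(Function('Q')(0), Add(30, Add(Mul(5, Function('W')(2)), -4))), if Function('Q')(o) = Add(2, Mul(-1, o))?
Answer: 2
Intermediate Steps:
Mul(Function('Q')(0), Add(30, Add(Mul(5, Function('W')(2)), -4))) = Mul(Add(2, Mul(-1, 0)), Add(30, Add(Mul(5, -5), -4))) = Mul(Add(2, 0), Add(30, Add(-25, -4))) = Mul(2, Add(30, -29)) = Mul(2, 1) = 2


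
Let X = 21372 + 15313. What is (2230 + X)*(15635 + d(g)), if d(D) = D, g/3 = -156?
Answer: 590223805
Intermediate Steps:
g = -468 (g = 3*(-156) = -468)
X = 36685
(2230 + X)*(15635 + d(g)) = (2230 + 36685)*(15635 - 468) = 38915*15167 = 590223805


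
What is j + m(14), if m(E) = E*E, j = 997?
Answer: 1193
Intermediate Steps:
m(E) = E²
j + m(14) = 997 + 14² = 997 + 196 = 1193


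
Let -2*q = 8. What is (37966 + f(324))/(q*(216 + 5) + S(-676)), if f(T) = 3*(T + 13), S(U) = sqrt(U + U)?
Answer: -662609/15054 - 38977*I*sqrt(2)/30108 ≈ -44.016 - 1.8308*I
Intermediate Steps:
q = -4 (q = -1/2*8 = -4)
S(U) = sqrt(2)*sqrt(U) (S(U) = sqrt(2*U) = sqrt(2)*sqrt(U))
f(T) = 39 + 3*T (f(T) = 3*(13 + T) = 39 + 3*T)
(37966 + f(324))/(q*(216 + 5) + S(-676)) = (37966 + (39 + 3*324))/(-4*(216 + 5) + sqrt(2)*sqrt(-676)) = (37966 + (39 + 972))/(-4*221 + sqrt(2)*(26*I)) = (37966 + 1011)/(-884 + 26*I*sqrt(2)) = 38977/(-884 + 26*I*sqrt(2))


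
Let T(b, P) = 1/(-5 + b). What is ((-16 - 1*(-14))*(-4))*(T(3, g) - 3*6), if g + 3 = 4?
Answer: -148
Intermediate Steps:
g = 1 (g = -3 + 4 = 1)
((-16 - 1*(-14))*(-4))*(T(3, g) - 3*6) = ((-16 - 1*(-14))*(-4))*(1/(-5 + 3) - 3*6) = ((-16 + 14)*(-4))*(1/(-2) - 18) = (-2*(-4))*(-1/2 - 18) = 8*(-37/2) = -148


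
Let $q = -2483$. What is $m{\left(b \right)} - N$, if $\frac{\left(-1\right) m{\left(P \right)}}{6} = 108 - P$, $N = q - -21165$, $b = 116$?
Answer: $-18634$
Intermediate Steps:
$N = 18682$ ($N = -2483 - -21165 = -2483 + 21165 = 18682$)
$m{\left(P \right)} = -648 + 6 P$ ($m{\left(P \right)} = - 6 \left(108 - P\right) = -648 + 6 P$)
$m{\left(b \right)} - N = \left(-648 + 6 \cdot 116\right) - 18682 = \left(-648 + 696\right) - 18682 = 48 - 18682 = -18634$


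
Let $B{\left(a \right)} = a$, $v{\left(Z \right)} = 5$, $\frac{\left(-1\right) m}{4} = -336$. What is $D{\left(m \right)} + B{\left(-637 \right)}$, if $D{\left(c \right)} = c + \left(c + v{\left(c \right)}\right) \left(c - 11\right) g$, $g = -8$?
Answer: $-14385029$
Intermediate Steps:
$m = 1344$ ($m = \left(-4\right) \left(-336\right) = 1344$)
$D{\left(c \right)} = c - 8 \left(-11 + c\right) \left(5 + c\right)$ ($D{\left(c \right)} = c + \left(c + 5\right) \left(c - 11\right) \left(-8\right) = c + \left(5 + c\right) \left(-11 + c\right) \left(-8\right) = c + \left(-11 + c\right) \left(5 + c\right) \left(-8\right) = c - 8 \left(-11 + c\right) \left(5 + c\right)$)
$D{\left(m \right)} + B{\left(-637 \right)} = \left(440 - 8 \cdot 1344^{2} + 49 \cdot 1344\right) - 637 = \left(440 - 14450688 + 65856\right) - 637 = -14384392 - 637 = -14385029$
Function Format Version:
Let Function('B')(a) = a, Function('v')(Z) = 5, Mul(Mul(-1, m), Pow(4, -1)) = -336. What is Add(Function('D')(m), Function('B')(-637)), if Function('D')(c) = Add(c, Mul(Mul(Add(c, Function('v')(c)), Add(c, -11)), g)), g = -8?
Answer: -14385029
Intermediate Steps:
m = 1344 (m = Mul(-4, -336) = 1344)
Function('D')(c) = Add(c, Mul(-8, Add(-11, c), Add(5, c))) (Function('D')(c) = Add(c, Mul(Mul(Add(c, 5), Add(c, -11)), -8)) = Add(c, Mul(Mul(Add(5, c), Add(-11, c)), -8)) = Add(c, Mul(Mul(Add(-11, c), Add(5, c)), -8)) = Add(c, Mul(-8, Add(-11, c), Add(5, c))))
Add(Function('D')(m), Function('B')(-637)) = Add(Add(440, Mul(-8, Pow(1344, 2)), Mul(49, 1344)), -637) = Add(Add(440, Mul(-8, 1806336), 65856), -637) = Add(Add(440, -14450688, 65856), -637) = Add(-14384392, -637) = -14385029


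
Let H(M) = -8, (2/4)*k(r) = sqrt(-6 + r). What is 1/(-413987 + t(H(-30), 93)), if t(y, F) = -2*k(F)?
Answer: -413987/171385234777 + 4*sqrt(87)/171385234777 ≈ -2.4153e-6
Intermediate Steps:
k(r) = 2*sqrt(-6 + r)
t(y, F) = -4*sqrt(-6 + F)
1/(-413987 + t(H(-30), 93)) = 1/(-413987 - 4*sqrt(-6 + 93)) = 1/(-413987 - 4*sqrt(87))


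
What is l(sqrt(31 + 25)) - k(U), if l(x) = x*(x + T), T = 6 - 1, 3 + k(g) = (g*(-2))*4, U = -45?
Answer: -301 + 10*sqrt(14) ≈ -263.58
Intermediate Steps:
k(g) = -3 - 8*g (k(g) = -3 + (g*(-2))*4 = -3 - 2*g*4 = -3 - 8*g)
T = 5
l(x) = x*(5 + x) (l(x) = x*(x + 5) = x*(5 + x))
l(sqrt(31 + 25)) - k(U) = sqrt(31 + 25)*(5 + sqrt(31 + 25)) - (-3 - 8*(-45)) = sqrt(56)*(5 + sqrt(56)) - (-3 + 360) = (2*sqrt(14))*(5 + 2*sqrt(14)) - 1*357 = 2*sqrt(14)*(5 + 2*sqrt(14)) - 357 = -357 + 2*sqrt(14)*(5 + 2*sqrt(14))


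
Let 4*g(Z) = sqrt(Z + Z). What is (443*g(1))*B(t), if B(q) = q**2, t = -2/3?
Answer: 443*sqrt(2)/9 ≈ 69.611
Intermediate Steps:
g(Z) = sqrt(2)*sqrt(Z)/4 (g(Z) = sqrt(Z + Z)/4 = sqrt(2*Z)/4 = (sqrt(2)*sqrt(Z))/4 = sqrt(2)*sqrt(Z)/4)
t = -2/3 (t = -2*1/3 = -2/3 ≈ -0.66667)
(443*g(1))*B(t) = (443*(sqrt(2)*sqrt(1)/4))*(-2/3)**2 = (443*((1/4)*sqrt(2)*1))*(4/9) = (443*(sqrt(2)/4))*(4/9) = (443*sqrt(2)/4)*(4/9) = 443*sqrt(2)/9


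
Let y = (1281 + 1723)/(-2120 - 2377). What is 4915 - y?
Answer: 22105759/4497 ≈ 4915.7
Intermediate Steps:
y = -3004/4497 (y = 3004/(-4497) = 3004*(-1/4497) = -3004/4497 ≈ -0.66800)
4915 - y = 4915 - 1*(-3004/4497) = 4915 + 3004/4497 = 22105759/4497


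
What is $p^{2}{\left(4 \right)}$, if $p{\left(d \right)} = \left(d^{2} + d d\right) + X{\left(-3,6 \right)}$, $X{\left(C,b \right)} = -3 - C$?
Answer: $1024$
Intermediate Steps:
$p{\left(d \right)} = 2 d^{2}$ ($p{\left(d \right)} = \left(d^{2} + d d\right) - 0 = \left(d^{2} + d^{2}\right) + \left(-3 + 3\right) = 2 d^{2} + 0 = 2 d^{2}$)
$p^{2}{\left(4 \right)} = \left(2 \cdot 4^{2}\right)^{2} = \left(2 \cdot 16\right)^{2} = 32^{2} = 1024$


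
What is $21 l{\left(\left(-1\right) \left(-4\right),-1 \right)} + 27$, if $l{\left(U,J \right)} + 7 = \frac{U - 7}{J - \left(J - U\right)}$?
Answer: $- \frac{543}{4} \approx -135.75$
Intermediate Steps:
$l{\left(U,J \right)} = -7 + \frac{-7 + U}{U}$ ($l{\left(U,J \right)} = -7 + \frac{U - 7}{J - \left(J - U\right)} = -7 + \frac{-7 + U}{U}$)
$21 l{\left(\left(-1\right) \left(-4\right),-1 \right)} + 27 = 21 \left(-6 - \frac{7}{\left(-1\right) \left(-4\right)}\right) + 27 = 21 \left(-6 - \frac{7}{4}\right) + 27 = 21 \left(- \frac{31}{4}\right) + 27 = - \frac{651}{4} + 27 = - \frac{543}{4}$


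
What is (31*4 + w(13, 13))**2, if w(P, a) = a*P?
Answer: 85849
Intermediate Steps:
w(P, a) = P*a
(31*4 + w(13, 13))**2 = (31*4 + 13*13)**2 = (124 + 169)**2 = 293**2 = 85849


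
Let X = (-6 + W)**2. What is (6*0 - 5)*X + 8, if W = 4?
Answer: -12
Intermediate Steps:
X = 4 (X = (-6 + 4)**2 = (-2)**2 = 4)
(6*0 - 5)*X + 8 = (6*0 - 5)*4 + 8 = (0 - 5)*4 + 8 = -5*4 + 8 = -20 + 8 = -12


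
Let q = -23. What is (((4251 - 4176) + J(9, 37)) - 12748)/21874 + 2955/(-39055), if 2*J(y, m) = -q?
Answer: -223653021/341715628 ≈ -0.65450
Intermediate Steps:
J(y, m) = 23/2 (J(y, m) = (-1*(-23))/2 = (½)*23 = 23/2)
(((4251 - 4176) + J(9, 37)) - 12748)/21874 + 2955/(-39055) = (((4251 - 4176) + 23/2) - 12748)/21874 + 2955/(-39055) = ((75 + 23/2) - 12748)*(1/21874) + 2955*(-1/39055) = (173/2 - 12748)*(1/21874) - 591/7811 = -25323/2*1/21874 - 591/7811 = -25323/43748 - 591/7811 = -223653021/341715628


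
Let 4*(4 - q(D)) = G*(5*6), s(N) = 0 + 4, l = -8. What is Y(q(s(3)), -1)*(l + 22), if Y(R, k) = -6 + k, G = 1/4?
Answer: -98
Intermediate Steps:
G = 1/4 ≈ 0.25000
s(N) = 4
q(D) = 17/8 (q(D) = 4 - 5*6/16 = 4 - 30/16 = 4 - 1/4*15/2 = 4 - 15/8 = 17/8)
Y(q(s(3)), -1)*(l + 22) = (-6 - 1)*(-8 + 22) = -7*14 = -98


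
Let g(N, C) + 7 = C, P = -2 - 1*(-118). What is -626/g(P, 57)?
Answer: -313/25 ≈ -12.520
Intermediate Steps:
P = 116 (P = -2 + 118 = 116)
g(N, C) = -7 + C
-626/g(P, 57) = -626/(-7 + 57) = -626/50 = -626*1/50 = -313/25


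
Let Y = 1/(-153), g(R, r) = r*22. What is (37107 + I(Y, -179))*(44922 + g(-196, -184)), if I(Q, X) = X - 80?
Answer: 1506125152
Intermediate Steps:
g(R, r) = 22*r
Y = -1/153 ≈ -0.0065359
I(Q, X) = -80 + X
(37107 + I(Y, -179))*(44922 + g(-196, -184)) = (37107 + (-80 - 179))*(44922 + 22*(-184)) = (37107 - 259)*(44922 - 4048) = 36848*40874 = 1506125152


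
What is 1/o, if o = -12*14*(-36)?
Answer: 1/6048 ≈ 0.00016534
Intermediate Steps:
o = 6048 (o = -168*(-36) = 6048)
1/o = 1/6048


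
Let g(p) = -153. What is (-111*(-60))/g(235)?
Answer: -740/17 ≈ -43.529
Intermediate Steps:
(-111*(-60))/g(235) = -111*(-60)/(-153) = 6660*(-1/153) = -740/17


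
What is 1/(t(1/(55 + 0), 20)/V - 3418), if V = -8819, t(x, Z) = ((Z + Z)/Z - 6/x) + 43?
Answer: -8819/30143057 ≈ -0.00029257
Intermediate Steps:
t(x, Z) = 45 - 6/x (t(x, Z) = ((2*Z)/Z - 6/x) + 43 = (2 - 6/x) + 43 = 45 - 6/x)
1/(t(1/(55 + 0), 20)/V - 3418) = 1/((45 - 6/(1/(55 + 0)))/(-8819) - 3418) = 1/((45 - 6/(1/55))*(-1/8819) - 3418) = 1/((45 - 6/1/55)*(-1/8819) - 3418) = 1/((45 - 6*55)*(-1/8819) - 3418) = 1/((45 - 330)*(-1/8819) - 3418) = 1/(-285*(-1/8819) - 3418) = 1/(285/8819 - 3418) = 1/(-30143057/8819) = -8819/30143057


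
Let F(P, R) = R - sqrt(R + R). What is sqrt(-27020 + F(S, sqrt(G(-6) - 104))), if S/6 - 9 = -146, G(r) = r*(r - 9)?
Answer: sqrt(-27020 + I*sqrt(14) - 2**(3/4)*7**(1/4)*sqrt(I)) ≈ 0.0055 + 164.38*I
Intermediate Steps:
G(r) = r*(-9 + r)
S = -822 (S = 54 + 6*(-146) = 54 - 876 = -822)
F(P, R) = R - sqrt(2)*sqrt(R) (F(P, R) = R - sqrt(2*R) = R - sqrt(2)*sqrt(R))
sqrt(-27020 + F(S, sqrt(G(-6) - 104))) = sqrt(-27020 + (sqrt(-6*(-9 - 6) - 104) - sqrt(2)*sqrt(sqrt(-6*(-9 - 6) - 104)))) = sqrt(-27020 + (sqrt(-6*(-15) - 104) - sqrt(2)*sqrt(sqrt(-6*(-15) - 104)))) = sqrt(-27020 + (sqrt(90 - 104) - sqrt(2)*sqrt(sqrt(90 - 104)))) = sqrt(-27020 + (sqrt(-14) - sqrt(2)*sqrt(sqrt(-14)))) = sqrt(-27020 + (I*sqrt(14) - sqrt(2)*sqrt(I*sqrt(14)))) = sqrt(-27020 + (I*sqrt(14) - sqrt(2)*14**(1/4)*sqrt(I))) = sqrt(-27020 + (I*sqrt(14) - 2**(3/4)*7**(1/4)*sqrt(I))) = sqrt(-27020 + I*sqrt(14) - 2**(3/4)*7**(1/4)*sqrt(I))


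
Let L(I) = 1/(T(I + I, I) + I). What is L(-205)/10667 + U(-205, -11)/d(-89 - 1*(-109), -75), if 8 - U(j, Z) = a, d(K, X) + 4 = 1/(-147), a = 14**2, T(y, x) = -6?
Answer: 62201367143/1325684093 ≈ 46.920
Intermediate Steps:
a = 196
L(I) = 1/(-6 + I)
d(K, X) = -589/147 (d(K, X) = -4 + 1/(-147) = -4 - 1/147 = -589/147)
U(j, Z) = -188 (U(j, Z) = 8 - 1*196 = 8 - 196 = -188)
L(-205)/10667 + U(-205, -11)/d(-89 - 1*(-109), -75) = 1/(-6 - 205*10667) - 188/(-589/147) = (1/10667)/(-211) - 188*(-147/589) = -1/211*1/10667 + 27636/589 = -1/2250737 + 27636/589 = 62201367143/1325684093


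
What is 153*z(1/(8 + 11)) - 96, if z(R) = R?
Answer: -1671/19 ≈ -87.947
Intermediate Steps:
153*z(1/(8 + 11)) - 96 = 153/(8 + 11) - 96 = 153/19 - 96 = -1671/19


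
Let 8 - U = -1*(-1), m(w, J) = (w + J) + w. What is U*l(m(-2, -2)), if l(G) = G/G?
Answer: 7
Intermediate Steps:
m(w, J) = J + 2*w (m(w, J) = (J + w) + w = J + 2*w)
U = 7 (U = 8 - (-1)*(-1) = 8 - 1*1 = 8 - 1 = 7)
l(G) = 1
U*l(m(-2, -2)) = 7*1 = 7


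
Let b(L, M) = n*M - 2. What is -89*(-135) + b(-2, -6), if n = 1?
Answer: 12007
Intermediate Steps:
b(L, M) = -2 + M (b(L, M) = 1*M - 2 = M - 2 = -2 + M)
-89*(-135) + b(-2, -6) = -89*(-135) + (-2 - 6) = 12015 - 8 = 12007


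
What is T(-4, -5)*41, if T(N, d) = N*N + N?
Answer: 492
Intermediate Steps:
T(N, d) = N + N² (T(N, d) = N² + N = N + N²)
T(-4, -5)*41 = -4*(1 - 4)*41 = -4*(-3)*41 = 12*41 = 492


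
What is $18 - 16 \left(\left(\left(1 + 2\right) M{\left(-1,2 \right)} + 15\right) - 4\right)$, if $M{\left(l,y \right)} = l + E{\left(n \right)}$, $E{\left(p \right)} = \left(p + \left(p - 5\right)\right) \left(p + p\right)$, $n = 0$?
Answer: $-110$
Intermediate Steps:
$E{\left(p \right)} = 2 p \left(-5 + 2 p\right)$ ($E{\left(p \right)} = \left(p + \left(-5 + p\right)\right) 2 p = \left(-5 + 2 p\right) 2 p = 2 p \left(-5 + 2 p\right)$)
$M{\left(l,y \right)} = l$ ($M{\left(l,y \right)} = l + 2 \cdot 0 \left(-5 + 2 \cdot 0\right) = l + 2 \cdot 0 \left(-5 + 0\right) = l + 2 \cdot 0 \left(-5\right) = l + 0 = l$)
$18 - 16 \left(\left(\left(1 + 2\right) M{\left(-1,2 \right)} + 15\right) - 4\right) = 18 - 16 \left(\left(\left(1 + 2\right) \left(-1\right) + 15\right) - 4\right) = 18 - 16 \left(\left(3 \left(-1\right) + 15\right) - 4\right) = 18 - 16 \left(\left(-3 + 15\right) - 4\right) = 18 - 16 \left(12 - 4\right) = 18 - 128 = -110$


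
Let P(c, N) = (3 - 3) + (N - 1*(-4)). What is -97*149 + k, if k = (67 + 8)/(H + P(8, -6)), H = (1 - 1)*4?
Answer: -28981/2 ≈ -14491.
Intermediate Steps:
H = 0 (H = 0*4 = 0)
P(c, N) = 4 + N (P(c, N) = 0 + (N + 4) = 0 + (4 + N) = 4 + N)
k = -75/2 (k = (67 + 8)/(0 + (4 - 6)) = 75/(0 - 2) = 75/(-2) = 75*(-½) = -75/2 ≈ -37.500)
-97*149 + k = -97*149 - 75/2 = -14453 - 75/2 = -28981/2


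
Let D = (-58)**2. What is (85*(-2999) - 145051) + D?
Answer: -396602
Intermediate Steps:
D = 3364
(85*(-2999) - 145051) + D = (85*(-2999) - 145051) + 3364 = (-254915 - 145051) + 3364 = -399966 + 3364 = -396602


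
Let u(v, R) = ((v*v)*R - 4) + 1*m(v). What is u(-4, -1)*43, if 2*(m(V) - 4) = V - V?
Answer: -688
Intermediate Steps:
m(V) = 4 (m(V) = 4 + (V - V)/2 = 4 + (1/2)*0 = 4 + 0 = 4)
u(v, R) = R*v**2 (u(v, R) = ((v*v)*R - 4) + 1*4 = (v**2*R - 4) + 4 = (R*v**2 - 4) + 4 = (-4 + R*v**2) + 4 = R*v**2)
u(-4, -1)*43 = -1*(-4)**2*43 = -1*16*43 = -16*43 = -688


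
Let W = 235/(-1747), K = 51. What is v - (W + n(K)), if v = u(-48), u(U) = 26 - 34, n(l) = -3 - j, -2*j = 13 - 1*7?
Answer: -13741/1747 ≈ -7.8655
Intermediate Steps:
W = -235/1747 (W = 235*(-1/1747) = -235/1747 ≈ -0.13452)
j = -3 (j = -(13 - 1*7)/2 = -(13 - 7)/2 = -1/2*6 = -3)
n(l) = 0 (n(l) = -3 - 1*(-3) = -3 + 3 = 0)
u(U) = -8
v = -8
v - (W + n(K)) = -8 - (-235/1747 + 0) = -8 - 1*(-235/1747) = -8 + 235/1747 = -13741/1747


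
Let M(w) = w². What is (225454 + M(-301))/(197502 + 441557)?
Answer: 316055/639059 ≈ 0.49456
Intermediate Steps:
(225454 + M(-301))/(197502 + 441557) = (225454 + (-301)²)/(197502 + 441557) = (225454 + 90601)/639059 = 316055*(1/639059) = 316055/639059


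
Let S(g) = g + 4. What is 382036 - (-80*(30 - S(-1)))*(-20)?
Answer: 338836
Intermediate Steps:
S(g) = 4 + g
382036 - (-80*(30 - S(-1)))*(-20) = 382036 - (-80*(30 - (4 - 1)))*(-20) = 382036 - (-80*(30 - 1*3))*(-20) = 382036 - (-80*(30 - 3))*(-20) = 382036 - (-80*27)*(-20) = 382036 - (-2160)*(-20) = 382036 - 1*43200 = 382036 - 43200 = 338836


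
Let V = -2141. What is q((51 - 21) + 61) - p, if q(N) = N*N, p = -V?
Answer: 6140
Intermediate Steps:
p = 2141 (p = -1*(-2141) = 2141)
q(N) = N**2
q((51 - 21) + 61) - p = ((51 - 21) + 61)**2 - 1*2141 = (30 + 61)**2 - 2141 = 91**2 - 2141 = 8281 - 2141 = 6140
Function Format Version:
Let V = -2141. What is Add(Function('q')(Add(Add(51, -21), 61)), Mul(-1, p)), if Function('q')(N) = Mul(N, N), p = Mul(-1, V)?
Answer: 6140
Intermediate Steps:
p = 2141 (p = Mul(-1, -2141) = 2141)
Function('q')(N) = Pow(N, 2)
Add(Function('q')(Add(Add(51, -21), 61)), Mul(-1, p)) = Add(Pow(Add(Add(51, -21), 61), 2), Mul(-1, 2141)) = Add(Pow(Add(30, 61), 2), -2141) = Add(Pow(91, 2), -2141) = Add(8281, -2141) = 6140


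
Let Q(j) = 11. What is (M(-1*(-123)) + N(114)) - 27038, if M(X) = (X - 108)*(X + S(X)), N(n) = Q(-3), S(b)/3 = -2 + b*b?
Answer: 655533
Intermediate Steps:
S(b) = -6 + 3*b² (S(b) = 3*(-2 + b*b) = 3*(-2 + b²) = -6 + 3*b²)
N(n) = 11
M(X) = (-108 + X)*(-6 + X + 3*X²) (M(X) = (X - 108)*(X + (-6 + 3*X²)) = (-108 + X)*(-6 + X + 3*X²))
(M(-1*(-123)) + N(114)) - 27038 = ((648 - 323*(-1*(-123))² - (-114)*(-123) + 3*(-1*(-123))³) + 11) - 27038 = ((648 - 323*123² - 114*123 + 3*123³) + 11) - 27038 = ((648 - 323*15129 - 14022 + 3*1860867) + 11) - 27038 = ((648 - 4886667 - 14022 + 5582601) + 11) - 27038 = (682560 + 11) - 27038 = 682571 - 27038 = 655533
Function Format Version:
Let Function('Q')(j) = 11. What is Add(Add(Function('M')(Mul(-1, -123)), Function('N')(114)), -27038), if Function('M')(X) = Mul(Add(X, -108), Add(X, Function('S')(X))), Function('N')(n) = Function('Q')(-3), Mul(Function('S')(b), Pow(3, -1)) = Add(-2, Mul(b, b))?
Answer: 655533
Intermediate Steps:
Function('S')(b) = Add(-6, Mul(3, Pow(b, 2))) (Function('S')(b) = Mul(3, Add(-2, Mul(b, b))) = Mul(3, Add(-2, Pow(b, 2))) = Add(-6, Mul(3, Pow(b, 2))))
Function('N')(n) = 11
Function('M')(X) = Mul(Add(-108, X), Add(-6, X, Mul(3, Pow(X, 2)))) (Function('M')(X) = Mul(Add(X, -108), Add(X, Add(-6, Mul(3, Pow(X, 2))))) = Mul(Add(-108, X), Add(-6, X, Mul(3, Pow(X, 2)))))
Add(Add(Function('M')(Mul(-1, -123)), Function('N')(114)), -27038) = Add(Add(Add(648, Mul(-323, Pow(Mul(-1, -123), 2)), Mul(-114, Mul(-1, -123)), Mul(3, Pow(Mul(-1, -123), 3))), 11), -27038) = Add(Add(Add(648, Mul(-323, Pow(123, 2)), Mul(-114, 123), Mul(3, Pow(123, 3))), 11), -27038) = Add(Add(Add(648, Mul(-323, 15129), -14022, Mul(3, 1860867)), 11), -27038) = Add(Add(Add(648, -4886667, -14022, 5582601), 11), -27038) = Add(Add(682560, 11), -27038) = Add(682571, -27038) = 655533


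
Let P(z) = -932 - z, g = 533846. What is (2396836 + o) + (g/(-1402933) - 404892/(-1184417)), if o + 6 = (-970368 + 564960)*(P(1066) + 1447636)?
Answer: -973849077059796361981460/1661657695061 ≈ -5.8607e+11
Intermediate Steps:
o = -586073210310 (o = -6 + (-970368 + 564960)*((-932 - 1*1066) + 1447636) = -6 - 405408*((-932 - 1066) + 1447636) = -6 - 405408*(-1998 + 1447636) = -6 - 405408*1445638 = -6 - 586073210304 = -586073210310)
(2396836 + o) + (g/(-1402933) - 404892/(-1184417)) = (2396836 - 586073210310) + (533846/(-1402933) - 404892/(-1184417)) = -586070813474 + (533846*(-1/1402933) - 404892*(-1/1184417)) = -586070813474 + (-533846/1402933 + 404892/1184417) = -586070813474 - 64259929546/1661657695061 = -973849077059796361981460/1661657695061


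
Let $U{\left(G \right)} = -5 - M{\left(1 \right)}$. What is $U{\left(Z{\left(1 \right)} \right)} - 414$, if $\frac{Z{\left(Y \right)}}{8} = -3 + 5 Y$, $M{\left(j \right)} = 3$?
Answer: $-422$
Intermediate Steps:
$Z{\left(Y \right)} = -24 + 40 Y$ ($Z{\left(Y \right)} = 8 \left(-3 + 5 Y\right) = -24 + 40 Y$)
$U{\left(G \right)} = -8$ ($U{\left(G \right)} = -5 - 3 = -8$)
$U{\left(Z{\left(1 \right)} \right)} - 414 = -8 - 414 = -422$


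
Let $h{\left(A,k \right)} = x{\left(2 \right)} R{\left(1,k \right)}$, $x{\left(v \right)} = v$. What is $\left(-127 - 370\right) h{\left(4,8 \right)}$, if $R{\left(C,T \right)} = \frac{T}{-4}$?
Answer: $1988$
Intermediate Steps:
$R{\left(C,T \right)} = - \frac{T}{4}$ ($R{\left(C,T \right)} = T \left(- \frac{1}{4}\right) = - \frac{T}{4}$)
$h{\left(A,k \right)} = - \frac{k}{2}$ ($h{\left(A,k \right)} = 2 \left(- \frac{k}{4}\right) = - \frac{k}{2}$)
$\left(-127 - 370\right) h{\left(4,8 \right)} = \left(-127 - 370\right) \left(\left(- \frac{1}{2}\right) 8\right) = \left(-497\right) \left(-4\right) = 1988$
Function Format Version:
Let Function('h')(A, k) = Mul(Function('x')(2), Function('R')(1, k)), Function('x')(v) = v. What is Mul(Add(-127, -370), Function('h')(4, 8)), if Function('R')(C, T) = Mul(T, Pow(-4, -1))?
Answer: 1988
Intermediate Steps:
Function('R')(C, T) = Mul(Rational(-1, 4), T) (Function('R')(C, T) = Mul(T, Rational(-1, 4)) = Mul(Rational(-1, 4), T))
Function('h')(A, k) = Mul(Rational(-1, 2), k) (Function('h')(A, k) = Mul(2, Mul(Rational(-1, 4), k)) = Mul(Rational(-1, 2), k))
Mul(Add(-127, -370), Function('h')(4, 8)) = Mul(Add(-127, -370), Mul(Rational(-1, 2), 8)) = Mul(-497, -4) = 1988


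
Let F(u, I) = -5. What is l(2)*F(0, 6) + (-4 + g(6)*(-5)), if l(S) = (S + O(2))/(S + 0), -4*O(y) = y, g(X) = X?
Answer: -151/4 ≈ -37.750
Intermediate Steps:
O(y) = -y/4
l(S) = (-½ + S)/S (l(S) = (S - ¼*2)/(S + 0) = (S - ½)/S = (-½ + S)/S)
l(2)*F(0, 6) + (-4 + g(6)*(-5)) = ((-½ + 2)/2)*(-5) + (-4 + 6*(-5)) = ((½)*(3/2))*(-5) + (-4 - 30) = (¾)*(-5) - 34 = -15/4 - 34 = -151/4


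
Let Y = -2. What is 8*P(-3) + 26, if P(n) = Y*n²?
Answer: -118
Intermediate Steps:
P(n) = -2*n²
8*P(-3) + 26 = 8*(-2*(-3)²) + 26 = 8*(-2*9) + 26 = 8*(-18) + 26 = -144 + 26 = -118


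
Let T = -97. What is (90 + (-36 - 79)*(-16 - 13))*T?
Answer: -332225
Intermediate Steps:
(90 + (-36 - 79)*(-16 - 13))*T = (90 + (-36 - 79)*(-16 - 13))*(-97) = (90 - 115*(-29))*(-97) = (90 + 3335)*(-97) = 3425*(-97) = -332225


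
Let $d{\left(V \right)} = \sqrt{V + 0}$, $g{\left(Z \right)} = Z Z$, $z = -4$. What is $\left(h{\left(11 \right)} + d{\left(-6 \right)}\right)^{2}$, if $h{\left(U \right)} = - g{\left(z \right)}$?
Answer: $\left(-16 + i \sqrt{6}\right)^{2} \approx 250.0 - 78.384 i$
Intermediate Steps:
$g{\left(Z \right)} = Z^{2}$
$d{\left(V \right)} = \sqrt{V}$
$h{\left(U \right)} = -16$ ($h{\left(U \right)} = - \left(-4\right)^{2} = \left(-1\right) 16 = -16$)
$\left(h{\left(11 \right)} + d{\left(-6 \right)}\right)^{2} = \left(-16 + \sqrt{-6}\right)^{2} = \left(-16 + i \sqrt{6}\right)^{2}$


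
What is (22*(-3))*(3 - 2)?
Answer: -66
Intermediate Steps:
(22*(-3))*(3 - 2) = -66*1 = -66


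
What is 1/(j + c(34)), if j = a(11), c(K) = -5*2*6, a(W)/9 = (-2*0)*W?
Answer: -1/60 ≈ -0.016667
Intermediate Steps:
a(W) = 0 (a(W) = 9*((-2*0)*W) = 9*(0*W) = 9*0 = 0)
c(K) = -60 (c(K) = -10*6 = -60)
j = 0
1/(j + c(34)) = 1/(0 - 60) = 1/(-60) = -1/60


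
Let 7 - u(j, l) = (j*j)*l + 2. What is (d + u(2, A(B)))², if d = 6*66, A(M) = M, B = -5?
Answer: 177241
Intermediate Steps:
d = 396
u(j, l) = 5 - l*j² (u(j, l) = 7 - ((j*j)*l + 2) = 7 - (j²*l + 2) = 7 - (l*j² + 2) = 7 - (2 + l*j²) = 7 + (-2 - l*j²) = 5 - l*j²)
(d + u(2, A(B)))² = (396 + (5 - 1*(-5)*2²))² = (396 + (5 - 1*(-5)*4))² = (396 + (5 + 20))² = (396 + 25)² = 421² = 177241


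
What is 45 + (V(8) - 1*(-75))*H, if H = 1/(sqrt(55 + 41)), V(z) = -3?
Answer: 45 + 3*sqrt(6) ≈ 52.348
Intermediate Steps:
H = sqrt(6)/24 (H = 1/(sqrt(96)) = 1/(4*sqrt(6)) = sqrt(6)/24 ≈ 0.10206)
45 + (V(8) - 1*(-75))*H = 45 + (-3 - 1*(-75))*(sqrt(6)/24) = 45 + (-3 + 75)*(sqrt(6)/24) = 45 + 72*(sqrt(6)/24) = 45 + 3*sqrt(6)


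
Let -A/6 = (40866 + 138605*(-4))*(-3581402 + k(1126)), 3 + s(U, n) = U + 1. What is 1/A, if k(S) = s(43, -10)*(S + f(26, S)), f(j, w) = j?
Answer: -1/10889922841080 ≈ -9.1828e-14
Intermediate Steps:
s(U, n) = -2 + U (s(U, n) = -3 + (U + 1) = -3 + (1 + U) = -2 + U)
k(S) = 1066 + 41*S (k(S) = (-2 + 43)*(S + 26) = 41*(26 + S) = 1066 + 41*S)
A = -10889922841080 (A = -6*(40866 + 138605*(-4))*(-3581402 + (1066 + 41*1126)) = -6*(40866 - 554420)*(-3581402 + (1066 + 46166)) = -(-3081324)*(-3581402 + 47232) = -(-3081324)*(-3534170) = -6*1814987140180 = -10889922841080)
1/A = 1/(-10889922841080) = -1/10889922841080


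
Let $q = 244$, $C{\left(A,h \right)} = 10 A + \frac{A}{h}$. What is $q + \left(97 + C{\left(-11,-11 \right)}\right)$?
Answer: $232$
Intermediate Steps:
$q + \left(97 + C{\left(-11,-11 \right)}\right) = 244 + \left(97 + \left(10 \left(-11\right) - \frac{11}{-11}\right)\right) = 244 + \left(97 - 109\right) = 244 - 12 = 232$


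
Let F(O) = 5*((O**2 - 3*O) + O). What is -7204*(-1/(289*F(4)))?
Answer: 1801/2890 ≈ 0.62318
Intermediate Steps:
F(O) = -10*O + 5*O**2 (F(O) = 5*(O**2 - 2*O) = -10*O + 5*O**2)
-7204*(-1/(289*F(4))) = -7204*(-1/(5780*(-2 + 4))) = -7204/(((5*4*2)*(-17))*17) = -7204/((40*(-17))*17) = -7204/((-680*17)) = -7204/(-11560) = -7204*(-1/11560) = 1801/2890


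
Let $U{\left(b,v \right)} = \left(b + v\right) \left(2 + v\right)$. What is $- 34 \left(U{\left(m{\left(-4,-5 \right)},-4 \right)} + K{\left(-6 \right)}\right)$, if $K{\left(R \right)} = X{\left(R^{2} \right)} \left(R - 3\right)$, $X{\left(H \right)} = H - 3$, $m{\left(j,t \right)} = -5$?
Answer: $9486$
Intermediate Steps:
$X{\left(H \right)} = -3 + H$
$K{\left(R \right)} = \left(-3 + R\right) \left(-3 + R^{2}\right)$ ($K{\left(R \right)} = \left(-3 + R^{2}\right) \left(R - 3\right) = \left(-3 + R^{2}\right) \left(-3 + R\right) = \left(-3 + R\right) \left(-3 + R^{2}\right)$)
$U{\left(b,v \right)} = \left(2 + v\right) \left(b + v\right)$
$- 34 \left(U{\left(m{\left(-4,-5 \right)},-4 \right)} + K{\left(-6 \right)}\right) = - 34 \left(\left(\left(-4\right)^{2} + 2 \left(-5\right) + 2 \left(-4\right) - -20\right) + \left(-3 - 6\right) \left(-3 + \left(-6\right)^{2}\right)\right) = - 34 \left(\left(16 - 10 - 8 + 20\right) - 9 \left(-3 + 36\right)\right) = - 34 \left(18 - 297\right) = \left(-34\right) \left(-279\right) = 9486$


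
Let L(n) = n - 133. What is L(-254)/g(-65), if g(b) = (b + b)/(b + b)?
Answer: -387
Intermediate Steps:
g(b) = 1 (g(b) = (2*b)/((2*b)) = (2*b)*(1/(2*b)) = 1)
L(n) = -133 + n
L(-254)/g(-65) = (-133 - 254)/1 = -387*1 = -387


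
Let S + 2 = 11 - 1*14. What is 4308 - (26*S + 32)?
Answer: 4406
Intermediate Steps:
S = -5 (S = -2 + (11 - 1*14) = -2 + (11 - 14) = -2 - 3 = -5)
4308 - (26*S + 32) = 4308 - (26*(-5) + 32) = 4308 - (-130 + 32) = 4308 - 1*(-98) = 4308 + 98 = 4406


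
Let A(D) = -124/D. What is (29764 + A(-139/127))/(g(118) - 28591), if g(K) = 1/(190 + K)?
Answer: -1279106752/1224037753 ≈ -1.0450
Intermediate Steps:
(29764 + A(-139/127))/(g(118) - 28591) = (29764 - 124/((-139/127)))/(1/(190 + 118) - 28591) = (29764 - 124/((-139*1/127)))/(1/308 - 28591) = (29764 - 124/(-139/127))/(1/308 - 28591) = (29764 - 124*(-127/139))/(-8806027/308) = (29764 + 15748/139)*(-308/8806027) = (4152944/139)*(-308/8806027) = -1279106752/1224037753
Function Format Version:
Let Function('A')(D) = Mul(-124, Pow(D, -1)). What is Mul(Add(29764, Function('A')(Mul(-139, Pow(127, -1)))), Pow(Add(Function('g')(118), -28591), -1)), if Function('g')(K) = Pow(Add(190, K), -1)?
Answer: Rational(-1279106752, 1224037753) ≈ -1.0450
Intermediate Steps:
Mul(Add(29764, Function('A')(Mul(-139, Pow(127, -1)))), Pow(Add(Function('g')(118), -28591), -1)) = Mul(Add(29764, Mul(-124, Pow(Mul(-139, Pow(127, -1)), -1))), Pow(Add(Pow(Add(190, 118), -1), -28591), -1)) = Mul(Add(29764, Mul(-124, Pow(Mul(-139, Rational(1, 127)), -1))), Pow(Add(Pow(308, -1), -28591), -1)) = Mul(Add(29764, Mul(-124, Pow(Rational(-139, 127), -1))), Pow(Add(Rational(1, 308), -28591), -1)) = Mul(Add(29764, Mul(-124, Rational(-127, 139))), Pow(Rational(-8806027, 308), -1)) = Mul(Add(29764, Rational(15748, 139)), Rational(-308, 8806027)) = Mul(Rational(4152944, 139), Rational(-308, 8806027)) = Rational(-1279106752, 1224037753)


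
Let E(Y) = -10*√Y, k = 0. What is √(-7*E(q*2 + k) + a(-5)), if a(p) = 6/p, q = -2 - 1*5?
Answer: √(-30 + 1750*I*√14)/5 ≈ 11.417 + 11.47*I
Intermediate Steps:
q = -7 (q = -2 - 5 = -7)
√(-7*E(q*2 + k) + a(-5)) = √(-(-70)*√(-7*2 + 0) + 6/(-5)) = √(-(-70)*√(-14 + 0) + 6*(-⅕)) = √(-(-70)*√(-14) - 6/5) = √(-(-70)*I*√14 - 6/5) = √(70*I*√14 - 6/5) = √(-6/5 + 70*I*√14)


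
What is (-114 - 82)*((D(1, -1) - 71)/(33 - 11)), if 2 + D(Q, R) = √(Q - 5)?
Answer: 7154/11 - 196*I/11 ≈ 650.36 - 17.818*I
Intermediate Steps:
D(Q, R) = -2 + √(-5 + Q) (D(Q, R) = -2 + √(Q - 5) = -2 + √(-5 + Q))
(-114 - 82)*((D(1, -1) - 71)/(33 - 11)) = (-114 - 82)*(((-2 + √(-5 + 1)) - 71)/(33 - 11)) = -196*((-2 + √(-4)) - 71)/22 = -196*((-2 + 2*I) - 71)/22 = -196*(-73 + 2*I)/22 = -196*(-73/22 + I/11) = 7154/11 - 196*I/11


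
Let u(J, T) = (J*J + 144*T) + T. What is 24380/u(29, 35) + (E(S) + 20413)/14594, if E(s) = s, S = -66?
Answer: 119043643/21584526 ≈ 5.5152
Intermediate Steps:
u(J, T) = J² + 145*T (u(J, T) = (J² + 144*T) + T = J² + 145*T)
24380/u(29, 35) + (E(S) + 20413)/14594 = 24380/(29² + 145*35) + (-66 + 20413)/14594 = 24380/(841 + 5075) + 20347*(1/14594) = 24380/5916 + 20347/14594 = 24380*(1/5916) + 20347/14594 = 6095/1479 + 20347/14594 = 119043643/21584526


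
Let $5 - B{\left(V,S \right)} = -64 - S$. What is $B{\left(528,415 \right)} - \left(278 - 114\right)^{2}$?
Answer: $-26412$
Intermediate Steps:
$B{\left(V,S \right)} = 69 + S$ ($B{\left(V,S \right)} = 5 - \left(-64 - S\right) = 5 + \left(64 + S\right) = 69 + S$)
$B{\left(528,415 \right)} - \left(278 - 114\right)^{2} = \left(69 + 415\right) - \left(278 - 114\right)^{2} = 484 - 164^{2} = 484 - 26896 = -26412$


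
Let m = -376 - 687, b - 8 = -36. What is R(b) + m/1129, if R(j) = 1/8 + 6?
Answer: 46817/9032 ≈ 5.1835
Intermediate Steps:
b = -28 (b = 8 - 36 = -28)
R(j) = 49/8 (R(j) = ⅛ + 6 = 49/8)
m = -1063
R(b) + m/1129 = 49/8 - 1063/1129 = 46817/9032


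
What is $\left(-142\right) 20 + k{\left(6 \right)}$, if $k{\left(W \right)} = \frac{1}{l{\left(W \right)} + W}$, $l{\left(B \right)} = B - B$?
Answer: $- \frac{17039}{6} \approx -2839.8$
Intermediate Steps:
$l{\left(B \right)} = 0$
$k{\left(W \right)} = \frac{1}{W}$ ($k{\left(W \right)} = \frac{1}{0 + W} = \frac{1}{W}$)
$\left(-142\right) 20 + k{\left(6 \right)} = \left(-142\right) 20 + \frac{1}{6} = -2840 + \frac{1}{6} = - \frac{17039}{6}$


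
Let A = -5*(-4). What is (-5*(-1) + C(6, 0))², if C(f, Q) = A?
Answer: 625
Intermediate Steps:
A = 20
C(f, Q) = 20
(-5*(-1) + C(6, 0))² = (-5*(-1) + 20)² = (5 + 20)² = 25² = 625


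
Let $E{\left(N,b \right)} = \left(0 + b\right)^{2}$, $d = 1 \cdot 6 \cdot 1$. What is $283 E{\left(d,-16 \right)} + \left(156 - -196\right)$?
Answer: $72800$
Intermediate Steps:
$d = 6$ ($d = 6 \cdot 1 = 6$)
$E{\left(N,b \right)} = b^{2}$
$283 E{\left(d,-16 \right)} + \left(156 - -196\right) = 283 \left(-16\right)^{2} + \left(156 - -196\right) = 283 \cdot 256 + \left(156 + 196\right) = 72448 + 352 = 72800$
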